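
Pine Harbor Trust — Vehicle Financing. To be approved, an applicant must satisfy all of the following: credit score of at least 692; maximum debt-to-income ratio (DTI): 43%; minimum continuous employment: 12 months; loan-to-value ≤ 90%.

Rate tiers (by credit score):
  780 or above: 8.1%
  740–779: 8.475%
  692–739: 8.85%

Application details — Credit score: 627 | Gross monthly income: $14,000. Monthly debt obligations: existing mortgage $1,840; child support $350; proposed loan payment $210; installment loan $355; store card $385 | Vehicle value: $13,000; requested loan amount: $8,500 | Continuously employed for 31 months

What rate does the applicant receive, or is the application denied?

Credit score 627 < 692 (below minimum)
Employment 31 ≥ 12 months
LTV = 8,500/13,000 = 65.4% ≤ 90%
Total monthly debts = (1,840 + 350 + 210 + 355 + 385) = 3,140. DTI: 3,140 ÷ 14,000 = 22.4%, within the 43% cap
Not all requirements met → denied.

Denied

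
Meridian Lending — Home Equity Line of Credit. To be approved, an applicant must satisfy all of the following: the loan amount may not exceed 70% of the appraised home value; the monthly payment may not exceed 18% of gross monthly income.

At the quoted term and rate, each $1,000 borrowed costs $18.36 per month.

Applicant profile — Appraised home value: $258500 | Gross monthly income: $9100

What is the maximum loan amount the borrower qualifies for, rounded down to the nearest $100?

Payment cap: 18% × $9,100 = $1,638/month.
At $18.36 per $1,000, that supports 1,638/18.36 × 1,000 ≈ $89,215 → $89,200.
LTV cap: 70% × $258,500 = $180,950 → $180,900.
Binding constraint: payment-to-income.

$89,200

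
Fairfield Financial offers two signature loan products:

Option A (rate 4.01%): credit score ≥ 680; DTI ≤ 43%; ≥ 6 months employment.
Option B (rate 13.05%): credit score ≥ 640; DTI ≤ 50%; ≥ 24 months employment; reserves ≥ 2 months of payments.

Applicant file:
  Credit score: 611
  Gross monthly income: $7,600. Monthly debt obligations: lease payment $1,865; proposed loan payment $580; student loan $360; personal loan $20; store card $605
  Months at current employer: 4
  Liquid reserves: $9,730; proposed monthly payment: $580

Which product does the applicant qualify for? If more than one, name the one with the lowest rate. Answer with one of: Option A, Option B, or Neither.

Neither

Total debts = (1,865 + 580 + 360 + 20 + 605) = 3,430; DTI = 3,430/7,600 = 45.1%.
Reserves = 9,730/580 = 16.8 months.
Option A: score 611 < 680; DTI 45.1% > 43%; employment 4 < 6 mo → does not qualify.
Option B: score 611 < 640; DTI 45.1% ≤ 50%; employment 4 < 24 mo; reserves 16.8 ≥ 2 mo → does not qualify.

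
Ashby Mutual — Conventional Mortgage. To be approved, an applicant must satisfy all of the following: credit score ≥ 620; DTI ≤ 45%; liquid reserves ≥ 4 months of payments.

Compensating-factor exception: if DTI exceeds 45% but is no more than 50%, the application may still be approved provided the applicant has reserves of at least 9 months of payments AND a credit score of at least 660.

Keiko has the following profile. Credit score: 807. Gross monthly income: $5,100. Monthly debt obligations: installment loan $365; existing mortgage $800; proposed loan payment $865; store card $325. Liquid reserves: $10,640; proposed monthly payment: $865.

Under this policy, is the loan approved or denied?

Credit score 807 ≥ 620 (meets base)
Total debts = (365 + 800 + 865 + 325) = 2,355. DTI = 2,355/5,100 = 46.2% > 45% — standard DTI limit exceeded.
Reserves: 10,640 ÷ 865 = 12.3 months (meets 4-month minimum)
46.2% falls in the override range (45%–50%), so the compensating-factor test applies.
Reserves 12.3 ≥ 9 months; credit score 807 ≥ 660.
Both compensating conditions met → exception applies.

Approved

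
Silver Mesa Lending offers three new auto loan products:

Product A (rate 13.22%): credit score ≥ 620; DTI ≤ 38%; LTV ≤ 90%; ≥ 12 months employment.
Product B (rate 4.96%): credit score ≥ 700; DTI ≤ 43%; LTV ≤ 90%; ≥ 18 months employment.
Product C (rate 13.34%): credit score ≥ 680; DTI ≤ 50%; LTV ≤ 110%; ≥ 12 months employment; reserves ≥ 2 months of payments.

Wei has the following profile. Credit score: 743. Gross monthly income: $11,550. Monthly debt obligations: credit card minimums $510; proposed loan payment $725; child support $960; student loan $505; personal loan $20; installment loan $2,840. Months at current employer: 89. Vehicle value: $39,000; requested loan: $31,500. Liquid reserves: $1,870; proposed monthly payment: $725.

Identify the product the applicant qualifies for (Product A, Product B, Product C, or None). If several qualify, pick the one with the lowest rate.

Total debts = (510 + 725 + 960 + 505 + 20 + 2,840) = 5,560; DTI = 5,560/11,550 = 48.1%.
LTV = 31,500/39,000 = 80.8%.
Reserves = 1,870/725 = 2.6 months.
Product A: score 743 ≥ 620; DTI 48.1% > 38%; LTV 80.8% ≤ 90%; employment 89 ≥ 12 mo → does not qualify.
Product B: score 743 ≥ 700; DTI 48.1% > 43%; LTV 80.8% ≤ 90%; employment 89 ≥ 18 mo → does not qualify.
Product C: score 743 ≥ 680; DTI 48.1% ≤ 50%; LTV 80.8% ≤ 110%; employment 89 ≥ 12 mo; reserves 2.6 ≥ 2 mo → qualifies.

Product C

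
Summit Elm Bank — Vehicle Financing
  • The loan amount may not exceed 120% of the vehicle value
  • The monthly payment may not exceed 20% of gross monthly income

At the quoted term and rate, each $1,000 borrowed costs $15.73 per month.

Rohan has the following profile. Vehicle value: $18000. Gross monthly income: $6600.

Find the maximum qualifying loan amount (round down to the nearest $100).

$21,600

Payment cap: 20% × $6,600 = $1,320/month.
At $15.73 per $1,000, that supports 1,320/15.73 × 1,000 ≈ $83,916 → $83,900.
LTV cap: 120% × $18,000 = $21,600 → $21,600.
Binding constraint: loan-to-value.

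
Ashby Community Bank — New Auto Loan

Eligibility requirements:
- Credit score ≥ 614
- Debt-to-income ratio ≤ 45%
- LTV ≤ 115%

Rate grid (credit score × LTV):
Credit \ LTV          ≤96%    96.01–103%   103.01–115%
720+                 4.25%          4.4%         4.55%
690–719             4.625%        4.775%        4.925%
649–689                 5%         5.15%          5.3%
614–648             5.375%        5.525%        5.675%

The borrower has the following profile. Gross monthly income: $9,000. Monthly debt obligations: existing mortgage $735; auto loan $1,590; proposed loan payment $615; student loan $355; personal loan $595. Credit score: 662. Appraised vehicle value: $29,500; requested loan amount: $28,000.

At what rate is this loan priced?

Credit score 662 ≥ 614; Total monthly debts = (735 + 1,590 + 615 + 355 + 595) = 3,890. DTI = 3,890/9,000 = 43.2% ≤ 45%
LTV = 28,000/29,500 = 94.9% ≤ 115%
Credit 662 → row 649–689; LTV 94.9% → column ≤96%. Grid cell → 5%.

5%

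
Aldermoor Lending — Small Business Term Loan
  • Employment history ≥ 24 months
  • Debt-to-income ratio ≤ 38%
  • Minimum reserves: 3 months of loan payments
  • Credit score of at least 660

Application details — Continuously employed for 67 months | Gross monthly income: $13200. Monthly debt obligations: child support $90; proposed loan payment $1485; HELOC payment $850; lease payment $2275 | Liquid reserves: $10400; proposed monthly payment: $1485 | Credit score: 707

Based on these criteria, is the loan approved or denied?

Approved

Employment 67 ≥ 24 months
Total monthly debts = (90 + 1,485 + 850 + 2,275) = 4,700. DTI = 4,700/13,200 = 35.6% ≤ 38%
Reserves: 10,400 ÷ 1,485 = 7.0 months (meets 3-month minimum)
Credit score 707 ≥ 660 (meets)
All criteria satisfied.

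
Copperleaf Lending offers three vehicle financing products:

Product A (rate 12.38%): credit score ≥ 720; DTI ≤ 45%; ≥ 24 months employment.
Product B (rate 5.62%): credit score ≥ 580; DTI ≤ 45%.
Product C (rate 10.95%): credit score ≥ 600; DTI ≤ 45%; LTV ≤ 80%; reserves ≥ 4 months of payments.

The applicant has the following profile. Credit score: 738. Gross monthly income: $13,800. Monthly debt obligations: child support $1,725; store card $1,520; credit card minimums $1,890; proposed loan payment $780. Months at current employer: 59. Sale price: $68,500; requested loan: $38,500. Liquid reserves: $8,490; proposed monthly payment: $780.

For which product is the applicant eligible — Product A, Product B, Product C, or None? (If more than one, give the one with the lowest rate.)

Product B

Total debts = (1,725 + 1,520 + 1,890 + 780) = 5,915; DTI = 5,915/13,800 = 42.9%.
LTV = 38,500/68,500 = 56.2%.
Reserves = 8,490/780 = 10.9 months.
Product A: score 738 ≥ 720; DTI 42.9% ≤ 45%; employment 59 ≥ 24 mo → qualifies.
Product B: score 738 ≥ 580; DTI 42.9% ≤ 45% → qualifies.
Product C: score 738 ≥ 600; DTI 42.9% ≤ 45%; LTV 56.2% ≤ 80%; reserves 10.9 ≥ 4 mo → qualifies.
Qualifying: Product A, Product B, Product C. Lowest rate is 5.62% → Product B.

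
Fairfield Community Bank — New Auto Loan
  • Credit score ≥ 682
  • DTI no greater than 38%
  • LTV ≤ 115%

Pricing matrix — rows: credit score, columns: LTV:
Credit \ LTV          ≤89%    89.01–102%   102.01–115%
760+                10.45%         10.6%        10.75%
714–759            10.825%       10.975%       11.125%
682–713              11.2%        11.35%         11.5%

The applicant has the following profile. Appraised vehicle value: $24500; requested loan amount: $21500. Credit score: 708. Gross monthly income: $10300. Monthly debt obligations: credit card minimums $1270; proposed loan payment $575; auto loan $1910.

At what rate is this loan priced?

Credit score 708 ≥ 682; Total monthly debts = (1,270 + 575 + 1,910) = 3,755. DTI: 3,755 ÷ 10,300 = 36.5%, within the 38% cap
LTV: 21,500 ÷ 24,500 = 87.8%, within 115% cap
Score 708 is in the 682–713 band; LTV 87.8% is in the ≤89% band → 11.2%.

11.2%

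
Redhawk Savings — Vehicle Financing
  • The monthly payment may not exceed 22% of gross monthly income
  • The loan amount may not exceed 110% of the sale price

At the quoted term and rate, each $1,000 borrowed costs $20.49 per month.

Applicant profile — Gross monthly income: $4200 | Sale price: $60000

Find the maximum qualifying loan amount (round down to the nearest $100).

Payment cap: 22% × $4,200 = $924/month.
At $20.49 per $1,000, that supports 924/20.49 × 1,000 ≈ $45,095 → $45,000.
LTV cap: 110% × $60,000 = $66,000 → $66,000.
Binding constraint: payment-to-income.

$45,000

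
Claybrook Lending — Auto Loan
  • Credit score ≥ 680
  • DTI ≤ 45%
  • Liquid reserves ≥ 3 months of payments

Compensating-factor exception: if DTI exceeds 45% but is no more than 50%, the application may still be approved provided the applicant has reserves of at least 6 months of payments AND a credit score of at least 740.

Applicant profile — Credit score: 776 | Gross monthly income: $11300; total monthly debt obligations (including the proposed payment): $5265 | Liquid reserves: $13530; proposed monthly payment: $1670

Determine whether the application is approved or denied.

Credit score 776 ≥ 680 (meets base)
DTI = 5,265/11,300 = 46.6% > 45% — standard DTI limit exceeded.
Reserves: 13,530 ÷ 1,670 = 8.1 months (meets 3-month minimum)
DTI 46.6% is within the 45%–50% exception band; checking compensating factors.
Override check — reserves: 8.1 mo (ok); score: 776 (ok).
Both override conditions satisfied; DTI exception granted.

Approved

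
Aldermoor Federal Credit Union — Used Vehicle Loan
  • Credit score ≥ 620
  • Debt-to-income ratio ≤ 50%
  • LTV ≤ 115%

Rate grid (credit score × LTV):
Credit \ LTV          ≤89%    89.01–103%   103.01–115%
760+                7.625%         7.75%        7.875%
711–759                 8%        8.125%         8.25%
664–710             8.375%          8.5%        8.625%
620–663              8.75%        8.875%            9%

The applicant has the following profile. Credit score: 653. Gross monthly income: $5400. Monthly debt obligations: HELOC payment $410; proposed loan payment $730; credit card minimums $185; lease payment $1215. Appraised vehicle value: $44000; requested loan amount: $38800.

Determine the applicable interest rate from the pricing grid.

8.75%

Credit score 653 ≥ 620; Total monthly debts = (410 + 730 + 185 + 1,215) = 2,540. Debt-to-income = 2,540/5,400 = 47% — meets 50% limit
LTV = 38,800/44,000 = 88.2% ≤ 115%
Score 653 is in the 620–663 band; LTV 88.2% is in the ≤89% band → 8.75%.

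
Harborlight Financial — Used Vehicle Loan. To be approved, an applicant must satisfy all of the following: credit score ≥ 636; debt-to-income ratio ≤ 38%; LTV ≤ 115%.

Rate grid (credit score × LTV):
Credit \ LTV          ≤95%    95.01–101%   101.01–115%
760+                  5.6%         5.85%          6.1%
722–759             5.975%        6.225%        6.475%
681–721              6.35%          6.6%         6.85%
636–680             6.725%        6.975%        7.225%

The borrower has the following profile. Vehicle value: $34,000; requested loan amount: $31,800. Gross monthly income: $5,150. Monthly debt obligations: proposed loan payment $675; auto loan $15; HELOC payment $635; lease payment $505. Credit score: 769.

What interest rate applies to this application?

5.6%

Credit score 769 ≥ 636; Total monthly debts = (675 + 15 + 635 + 505) = 1,830. DTI = 1,830/5,150 = 35.5% ≤ 38%
LTV = 31,800/34,000 = 93.5% ≤ 115%
Row: 769 falls in 760+. Column: 93.5% falls in ≤95%. Rate = 5.6%.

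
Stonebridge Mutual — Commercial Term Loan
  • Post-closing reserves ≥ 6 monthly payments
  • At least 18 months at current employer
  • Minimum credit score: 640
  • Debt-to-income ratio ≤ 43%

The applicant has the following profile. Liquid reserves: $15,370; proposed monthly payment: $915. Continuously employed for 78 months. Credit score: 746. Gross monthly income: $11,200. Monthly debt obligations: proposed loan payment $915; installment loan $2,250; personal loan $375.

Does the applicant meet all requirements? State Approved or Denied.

Approved

Reserves: 15,370 ÷ 915 = 16.8 months (meets 6-month minimum)
Employment 78 ≥ 18 months
Credit score 746 ≥ 640 (meets)
Total monthly debts = (915 + 2,250 + 375) = 3,540. DTI = 3,540/11,200 = 31.6% ≤ 43%
All criteria satisfied.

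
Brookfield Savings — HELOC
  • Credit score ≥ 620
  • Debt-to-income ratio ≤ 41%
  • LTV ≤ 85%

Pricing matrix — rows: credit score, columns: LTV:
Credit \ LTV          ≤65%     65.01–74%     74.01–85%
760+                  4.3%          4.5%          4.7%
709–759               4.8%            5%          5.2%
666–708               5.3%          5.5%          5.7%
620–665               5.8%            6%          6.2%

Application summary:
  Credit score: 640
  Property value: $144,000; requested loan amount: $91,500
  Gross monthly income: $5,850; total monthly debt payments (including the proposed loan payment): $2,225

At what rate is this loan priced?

5.8%

Credit score 640 ≥ 620; DTI = 2,225/5,850 = 38% ≤ 41%
Loan-to-value = 91,500/144,000 = 63.5% — pass (85% max)
Score 640 is in the 620–665 band; LTV 63.5% is in the ≤65% band → 5.8%.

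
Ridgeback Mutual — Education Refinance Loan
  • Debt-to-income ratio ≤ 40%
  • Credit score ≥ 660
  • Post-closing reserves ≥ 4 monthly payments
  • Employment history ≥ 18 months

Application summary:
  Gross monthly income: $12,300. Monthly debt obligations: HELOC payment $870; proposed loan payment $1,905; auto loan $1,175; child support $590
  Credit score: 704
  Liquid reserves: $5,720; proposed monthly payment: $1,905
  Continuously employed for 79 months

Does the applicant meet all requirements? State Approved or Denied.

Denied

Total monthly debts = (870 + 1,905 + 1,175 + 590) = 4,540. Debt-to-income = 4,540/12,300 = 36.9% — meets 40% limit
Credit score 704 ≥ 660 (meets)
Liquid reserves cover 5,720/1,905 = 3.0 months — < 4 required
Employment 79 ≥ 18 months
Fails on reserves.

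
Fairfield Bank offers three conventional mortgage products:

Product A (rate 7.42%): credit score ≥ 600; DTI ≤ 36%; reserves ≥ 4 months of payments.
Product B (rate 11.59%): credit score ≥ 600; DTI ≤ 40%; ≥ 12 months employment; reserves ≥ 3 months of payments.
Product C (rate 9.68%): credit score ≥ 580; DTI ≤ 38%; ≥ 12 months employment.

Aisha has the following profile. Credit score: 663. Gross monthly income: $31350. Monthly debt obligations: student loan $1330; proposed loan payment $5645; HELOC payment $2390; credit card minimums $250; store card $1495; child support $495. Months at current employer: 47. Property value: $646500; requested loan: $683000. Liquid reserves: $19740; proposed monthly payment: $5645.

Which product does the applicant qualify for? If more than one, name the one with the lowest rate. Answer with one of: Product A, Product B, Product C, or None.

Product C

Total debts = (1,330 + 5,645 + 2,390 + 250 + 1,495 + 495) = 11,605; DTI = 11,605/31,350 = 37%.
LTV = 683,000/646,500 = 105.6%.
Reserves = 19,740/5,645 = 3.5 months.
Product A: score 663 ≥ 600; DTI 37% > 36%; reserves 3.5 < 4 mo → does not qualify.
Product B: score 663 ≥ 600; DTI 37% ≤ 40%; employment 47 ≥ 12 mo; reserves 3.5 ≥ 3 mo → qualifies.
Product C: score 663 ≥ 580; DTI 37% ≤ 38%; employment 47 ≥ 12 mo → qualifies.
Qualifying: Product B, Product C. Lowest rate is 9.68% → Product C.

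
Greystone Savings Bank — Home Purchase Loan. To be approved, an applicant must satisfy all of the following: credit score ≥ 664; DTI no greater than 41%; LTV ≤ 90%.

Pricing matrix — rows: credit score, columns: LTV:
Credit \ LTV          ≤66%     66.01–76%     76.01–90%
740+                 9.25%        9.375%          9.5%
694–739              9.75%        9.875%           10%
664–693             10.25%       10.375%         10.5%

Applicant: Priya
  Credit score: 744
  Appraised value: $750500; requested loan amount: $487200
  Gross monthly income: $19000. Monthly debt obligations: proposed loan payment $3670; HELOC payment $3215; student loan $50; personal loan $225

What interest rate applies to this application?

Credit score 744 ≥ 664; Total monthly debts = (3,670 + 3,215 + 50 + 225) = 7,160. DTI = 7,160/19,000 = 37.7% ≤ 41%
LTV = 487,200/750,500 = 64.9% ≤ 90%
Row: 744 falls in 740+. Column: 64.9% falls in ≤66%. Rate = 9.25%.

9.25%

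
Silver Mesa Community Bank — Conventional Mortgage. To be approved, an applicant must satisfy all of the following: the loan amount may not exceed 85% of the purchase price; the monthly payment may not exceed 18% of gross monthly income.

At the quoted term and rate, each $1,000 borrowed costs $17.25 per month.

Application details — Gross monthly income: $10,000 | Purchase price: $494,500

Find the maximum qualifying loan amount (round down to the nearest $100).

Payment cap: 18% × $10,000 = $1,800/month.
At $17.25 per $1,000, that supports 1,800/17.25 × 1,000 ≈ $104,347 → $104,300.
LTV cap: 85% × $494,500 = $420,325 → $420,300.
Binding constraint: payment-to-income.

$104,300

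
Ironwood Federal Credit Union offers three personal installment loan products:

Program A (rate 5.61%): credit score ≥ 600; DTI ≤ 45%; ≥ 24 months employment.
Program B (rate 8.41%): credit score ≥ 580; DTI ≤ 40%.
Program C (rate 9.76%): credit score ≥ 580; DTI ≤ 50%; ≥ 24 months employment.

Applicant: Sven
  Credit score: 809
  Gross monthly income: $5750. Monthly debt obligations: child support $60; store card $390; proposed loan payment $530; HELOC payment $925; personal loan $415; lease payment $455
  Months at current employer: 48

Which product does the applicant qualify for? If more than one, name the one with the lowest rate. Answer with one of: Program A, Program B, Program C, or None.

Program C

Total debts = (60 + 390 + 530 + 925 + 415 + 455) = 2,775; DTI = 2,775/5,750 = 48.3%.
Program A: score 809 ≥ 600; DTI 48.3% > 45%; employment 48 ≥ 24 mo → does not qualify.
Program B: score 809 ≥ 580; DTI 48.3% > 40% → does not qualify.
Program C: score 809 ≥ 580; DTI 48.3% ≤ 50%; employment 48 ≥ 24 mo → qualifies.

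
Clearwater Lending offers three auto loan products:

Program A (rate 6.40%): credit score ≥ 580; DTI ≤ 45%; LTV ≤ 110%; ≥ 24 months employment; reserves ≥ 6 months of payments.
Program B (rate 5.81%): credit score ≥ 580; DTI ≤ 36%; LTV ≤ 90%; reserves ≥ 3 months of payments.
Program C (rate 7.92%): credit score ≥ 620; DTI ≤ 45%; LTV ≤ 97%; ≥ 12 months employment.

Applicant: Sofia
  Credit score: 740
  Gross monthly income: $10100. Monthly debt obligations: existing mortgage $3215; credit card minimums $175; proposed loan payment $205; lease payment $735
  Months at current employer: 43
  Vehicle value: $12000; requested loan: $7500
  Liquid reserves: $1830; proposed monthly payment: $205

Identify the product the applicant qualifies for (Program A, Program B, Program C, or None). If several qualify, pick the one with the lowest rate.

Total debts = (3,215 + 175 + 205 + 735) = 4,330; DTI = 4,330/10,100 = 42.9%.
LTV = 7,500/12,000 = 62.5%.
Reserves = 1,830/205 = 8.9 months.
Program A: score 740 ≥ 580; DTI 42.9% ≤ 45%; LTV 62.5% ≤ 110%; employment 43 ≥ 24 mo; reserves 8.9 ≥ 6 mo → qualifies.
Program B: score 740 ≥ 580; DTI 42.9% > 36%; LTV 62.5% ≤ 90%; reserves 8.9 ≥ 3 mo → does not qualify.
Program C: score 740 ≥ 620; DTI 42.9% ≤ 45%; LTV 62.5% ≤ 97%; employment 43 ≥ 12 mo → qualifies.
Qualifying: Program A, Program C. Lowest rate is 6.40% → Program A.

Program A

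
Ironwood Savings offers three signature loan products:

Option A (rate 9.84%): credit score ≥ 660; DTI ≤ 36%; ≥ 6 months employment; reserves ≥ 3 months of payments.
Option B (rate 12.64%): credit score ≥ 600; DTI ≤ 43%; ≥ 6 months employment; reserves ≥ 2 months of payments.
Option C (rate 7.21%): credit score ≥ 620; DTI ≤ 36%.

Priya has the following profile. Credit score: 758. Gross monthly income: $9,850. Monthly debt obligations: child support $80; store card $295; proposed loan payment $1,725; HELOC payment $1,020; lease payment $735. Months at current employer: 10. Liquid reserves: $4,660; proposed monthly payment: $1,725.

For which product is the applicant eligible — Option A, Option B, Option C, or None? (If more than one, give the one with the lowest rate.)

Total debts = (80 + 295 + 1,725 + 1,020 + 735) = 3,855; DTI = 3,855/9,850 = 39.1%.
Reserves = 4,660/1,725 = 2.7 months.
Option A: score 758 ≥ 660; DTI 39.1% > 36%; employment 10 ≥ 6 mo; reserves 2.7 < 3 mo → does not qualify.
Option B: score 758 ≥ 600; DTI 39.1% ≤ 43%; employment 10 ≥ 6 mo; reserves 2.7 ≥ 2 mo → qualifies.
Option C: score 758 ≥ 620; DTI 39.1% > 36% → does not qualify.

Option B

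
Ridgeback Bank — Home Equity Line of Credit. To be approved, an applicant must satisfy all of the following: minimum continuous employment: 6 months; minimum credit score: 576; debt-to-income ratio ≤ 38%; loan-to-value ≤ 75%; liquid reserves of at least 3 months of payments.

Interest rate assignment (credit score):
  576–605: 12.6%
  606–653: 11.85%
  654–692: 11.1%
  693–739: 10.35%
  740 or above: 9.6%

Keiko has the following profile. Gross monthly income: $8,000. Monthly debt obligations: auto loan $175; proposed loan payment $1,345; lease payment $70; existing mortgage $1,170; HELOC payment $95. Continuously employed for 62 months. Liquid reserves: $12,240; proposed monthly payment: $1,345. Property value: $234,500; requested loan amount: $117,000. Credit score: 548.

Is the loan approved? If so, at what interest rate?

Credit score 548 < 576 (below minimum)
Total monthly debts = (175 + 1,345 + 70 + 1,170 + 95) = 2,855. Debt-to-income = 2,855/8,000 = 35.7% — meets 38% limit
Employment 62 ≥ 6 months
LTV: 117,000 ÷ 234,500 = 49.9%, within 75% cap
Reserves = 12,240/1,345 = 9.1 months ≥ 3
Not all requirements met → denied.

Denied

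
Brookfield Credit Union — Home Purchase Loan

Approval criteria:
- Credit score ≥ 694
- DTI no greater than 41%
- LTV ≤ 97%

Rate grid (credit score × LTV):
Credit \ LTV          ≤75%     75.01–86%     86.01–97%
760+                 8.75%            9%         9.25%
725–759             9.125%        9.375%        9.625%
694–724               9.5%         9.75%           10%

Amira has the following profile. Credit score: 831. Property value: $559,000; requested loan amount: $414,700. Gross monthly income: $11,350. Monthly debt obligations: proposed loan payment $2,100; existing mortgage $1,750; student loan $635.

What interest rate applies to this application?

8.75%

Credit score 831 ≥ 694; Total monthly debts = (2,100 + 1,750 + 635) = 4,485. DTI = 4,485/11,350 = 39.5% ≤ 41%
Loan-to-value = 414,700/559,000 = 74.2% — pass (97% max)
Credit 831 → row 760+; LTV 74.2% → column ≤75%. Grid cell → 8.75%.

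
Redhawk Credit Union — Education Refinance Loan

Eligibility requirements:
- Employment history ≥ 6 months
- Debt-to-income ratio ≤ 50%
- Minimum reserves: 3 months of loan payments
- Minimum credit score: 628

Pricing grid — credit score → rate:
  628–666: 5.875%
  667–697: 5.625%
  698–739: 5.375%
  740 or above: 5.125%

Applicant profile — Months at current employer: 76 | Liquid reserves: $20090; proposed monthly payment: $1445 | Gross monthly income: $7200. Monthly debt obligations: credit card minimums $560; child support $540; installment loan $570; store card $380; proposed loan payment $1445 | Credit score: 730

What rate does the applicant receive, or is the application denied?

Credit score 730 ≥ 628 (meets minimum)
Liquid reserves cover 20,090/1,445 = 13.9 months — ≥ 3 required
Total monthly debts = (560 + 540 + 570 + 380 + 1,445) = 3,495. Debt-to-income = 3,495/7,200 = 48.5% — meets 50% limit
Employment 76 ≥ 6 months
All requirements met. Score 730 falls in the 698–739 tier → 5.375%.

Approved at 5.375%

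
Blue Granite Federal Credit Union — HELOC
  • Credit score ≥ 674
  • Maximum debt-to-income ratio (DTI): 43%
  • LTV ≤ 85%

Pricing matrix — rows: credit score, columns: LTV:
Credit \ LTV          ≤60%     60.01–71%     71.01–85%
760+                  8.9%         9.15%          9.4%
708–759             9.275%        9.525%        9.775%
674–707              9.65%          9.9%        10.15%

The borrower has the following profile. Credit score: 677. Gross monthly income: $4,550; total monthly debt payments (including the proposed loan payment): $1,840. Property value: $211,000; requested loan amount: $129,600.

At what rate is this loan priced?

Credit score 677 ≥ 674; Debt-to-income = 1,840/4,550 = 40.4% — meets 43% limit
Loan-to-value = 129,600/211,000 = 61.4% — pass (85% max)
Score 677 is in the 674–707 band; LTV 61.4% is in the 60.01–71% band → 9.9%.

9.9%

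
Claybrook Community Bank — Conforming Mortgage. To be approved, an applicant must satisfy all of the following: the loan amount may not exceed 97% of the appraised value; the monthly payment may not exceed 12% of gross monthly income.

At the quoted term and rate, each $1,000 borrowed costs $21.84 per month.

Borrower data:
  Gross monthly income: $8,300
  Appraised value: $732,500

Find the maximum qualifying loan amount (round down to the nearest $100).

$45,600

Payment cap: 12% × $8,300 = $996/month.
At $21.84 per $1,000, that supports 996/21.84 × 1,000 ≈ $45,604 → $45,600.
LTV cap: 97% × $732,500 = $710,525 → $710,500.
Binding constraint: payment-to-income.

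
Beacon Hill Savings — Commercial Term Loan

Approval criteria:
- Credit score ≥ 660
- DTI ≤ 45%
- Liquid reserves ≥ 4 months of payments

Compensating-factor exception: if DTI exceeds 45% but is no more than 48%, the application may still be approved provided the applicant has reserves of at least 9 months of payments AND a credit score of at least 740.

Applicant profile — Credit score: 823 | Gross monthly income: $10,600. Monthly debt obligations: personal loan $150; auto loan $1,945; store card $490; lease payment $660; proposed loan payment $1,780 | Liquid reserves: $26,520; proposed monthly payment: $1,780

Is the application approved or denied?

Credit score 823 ≥ 660 (meets base)
Total debts = (150 + 1,945 + 490 + 660 + 1,780) = 5,025. DTI = 5,025/10,600 = 47.4% > 45% — standard DTI limit exceeded.
Reserves: 26,520 ÷ 1,780 = 14.9 months (meets 4-month minimum)
47.4% falls in the override range (45%–48%), so the compensating-factor test applies.
Override check — reserves: 14.9 mo (ok); score: 823 (ok).
Both compensating conditions met → exception applies.

Approved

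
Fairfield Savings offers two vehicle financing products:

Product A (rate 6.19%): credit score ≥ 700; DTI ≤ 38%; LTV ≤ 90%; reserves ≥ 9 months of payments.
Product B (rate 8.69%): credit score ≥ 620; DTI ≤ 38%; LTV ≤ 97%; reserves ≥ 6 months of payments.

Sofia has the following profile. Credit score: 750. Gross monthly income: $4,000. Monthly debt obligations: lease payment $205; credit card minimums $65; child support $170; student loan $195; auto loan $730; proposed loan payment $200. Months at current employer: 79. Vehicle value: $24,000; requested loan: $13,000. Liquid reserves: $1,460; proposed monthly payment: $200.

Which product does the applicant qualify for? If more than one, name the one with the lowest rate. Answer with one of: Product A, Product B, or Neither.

Total debts = (205 + 65 + 170 + 195 + 730 + 200) = 1,565; DTI = 1,565/4,000 = 39.1%.
LTV = 13,000/24,000 = 54.2%.
Reserves = 1,460/200 = 7.3 months.
Product A: score 750 ≥ 700; DTI 39.1% > 38%; LTV 54.2% ≤ 90%; reserves 7.3 < 9 mo → does not qualify.
Product B: score 750 ≥ 620; DTI 39.1% > 38%; LTV 54.2% ≤ 97%; reserves 7.3 ≥ 6 mo → does not qualify.

Neither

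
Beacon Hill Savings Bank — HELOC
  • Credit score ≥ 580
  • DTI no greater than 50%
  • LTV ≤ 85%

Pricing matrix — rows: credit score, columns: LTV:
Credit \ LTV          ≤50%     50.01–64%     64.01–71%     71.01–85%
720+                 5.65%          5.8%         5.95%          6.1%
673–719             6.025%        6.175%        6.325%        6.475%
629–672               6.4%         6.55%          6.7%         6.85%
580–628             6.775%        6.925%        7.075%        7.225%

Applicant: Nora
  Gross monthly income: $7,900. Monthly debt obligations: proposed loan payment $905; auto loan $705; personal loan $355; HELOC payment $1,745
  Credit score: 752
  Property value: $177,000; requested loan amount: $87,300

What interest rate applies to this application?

Credit score 752 ≥ 580; Total monthly debts = (905 + 705 + 355 + 1,745) = 3,710. DTI = 3,710/7,900 = 47% ≤ 50%
LTV: 87,300 ÷ 177,000 = 49.3%, within 85% cap
Credit 752 → row 720+; LTV 49.3% → column ≤50%. Grid cell → 5.65%.

5.65%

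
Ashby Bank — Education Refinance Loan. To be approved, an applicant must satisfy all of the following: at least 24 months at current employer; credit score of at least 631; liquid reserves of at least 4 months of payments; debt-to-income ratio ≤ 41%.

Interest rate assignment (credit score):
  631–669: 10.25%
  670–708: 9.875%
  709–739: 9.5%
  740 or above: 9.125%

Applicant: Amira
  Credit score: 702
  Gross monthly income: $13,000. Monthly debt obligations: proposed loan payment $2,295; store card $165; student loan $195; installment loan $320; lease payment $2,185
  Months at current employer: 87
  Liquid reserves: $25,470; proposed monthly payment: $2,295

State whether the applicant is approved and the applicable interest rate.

Credit score 702 ≥ 631 (meets minimum)
Employment 87 ≥ 24 months
Total monthly debts = (2,295 + 165 + 195 + 320 + 2,185) = 5,160. DTI: 5,160 ÷ 13,000 = 39.7%, within the 41% cap
Liquid reserves cover 25,470/2,295 = 11.1 months — ≥ 4 required
All requirements met. Score 702 falls in the 670–708 tier → 9.875%.

Approved at 9.875%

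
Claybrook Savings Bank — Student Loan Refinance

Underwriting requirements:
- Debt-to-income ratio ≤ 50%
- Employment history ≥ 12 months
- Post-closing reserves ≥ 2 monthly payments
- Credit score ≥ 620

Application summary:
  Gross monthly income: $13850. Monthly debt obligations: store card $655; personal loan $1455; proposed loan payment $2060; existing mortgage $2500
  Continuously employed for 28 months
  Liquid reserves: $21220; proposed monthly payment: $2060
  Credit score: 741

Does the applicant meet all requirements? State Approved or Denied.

Approved

Total monthly debts = (655 + 1,455 + 2,060 + 2,500) = 6,670. DTI: 6,670 ÷ 13,850 = 48.2%, within the 50% cap
Employment 28 ≥ 12 months
Liquid reserves cover 21,220/2,060 = 10.3 months — ≥ 2 required
Credit score 741 ≥ 620 (meets)
All criteria satisfied.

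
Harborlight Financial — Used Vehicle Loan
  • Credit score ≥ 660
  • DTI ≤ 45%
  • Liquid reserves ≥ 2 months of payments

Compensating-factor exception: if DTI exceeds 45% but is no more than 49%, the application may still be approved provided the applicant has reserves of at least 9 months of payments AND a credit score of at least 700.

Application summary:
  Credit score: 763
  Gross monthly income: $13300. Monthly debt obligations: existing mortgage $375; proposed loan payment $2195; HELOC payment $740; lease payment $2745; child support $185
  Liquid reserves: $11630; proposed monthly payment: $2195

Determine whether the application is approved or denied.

Denied

Credit score 763 ≥ 660 (meets base)
Total debts = (375 + 2,195 + 740 + 2,745 + 185) = 6,240. DTI = 6,240/13,300 = 46.9% > 45% — standard DTI limit exceeded.
Reserves: 11,630 ÷ 2,195 = 5.3 months (meets 2-month minimum)
46.9% falls in the override range (45%–49%), so the compensating-factor test applies.
Override check — reserves: 5.3 mo (short of 9); score: 763 (ok).
Override conditions not both satisfied; exception does not apply.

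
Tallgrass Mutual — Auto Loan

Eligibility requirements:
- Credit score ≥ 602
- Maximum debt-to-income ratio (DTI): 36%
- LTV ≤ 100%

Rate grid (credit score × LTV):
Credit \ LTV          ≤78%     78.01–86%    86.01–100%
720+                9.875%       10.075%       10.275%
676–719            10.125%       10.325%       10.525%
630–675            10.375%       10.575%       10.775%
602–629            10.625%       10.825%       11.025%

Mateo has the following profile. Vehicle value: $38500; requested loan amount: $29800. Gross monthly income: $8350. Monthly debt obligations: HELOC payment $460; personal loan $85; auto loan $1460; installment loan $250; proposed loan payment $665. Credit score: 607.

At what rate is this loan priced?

10.625%

Credit score 607 ≥ 602; Total monthly debts = (460 + 85 + 1,460 + 250 + 665) = 2,920. Debt-to-income = 2,920/8,350 = 35% — meets 36% limit
LTV: 29,800 ÷ 38,500 = 77.4%, within 100% cap
Credit 607 → row 602–629; LTV 77.4% → column ≤78%. Grid cell → 10.625%.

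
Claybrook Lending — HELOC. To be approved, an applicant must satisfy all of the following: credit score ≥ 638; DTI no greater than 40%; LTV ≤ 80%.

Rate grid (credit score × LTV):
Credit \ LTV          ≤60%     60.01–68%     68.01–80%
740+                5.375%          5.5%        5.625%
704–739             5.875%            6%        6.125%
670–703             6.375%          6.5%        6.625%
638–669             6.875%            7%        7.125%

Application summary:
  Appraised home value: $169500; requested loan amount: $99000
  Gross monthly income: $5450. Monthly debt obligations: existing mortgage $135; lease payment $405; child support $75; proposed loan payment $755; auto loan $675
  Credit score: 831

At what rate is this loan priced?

Credit score 831 ≥ 638; Total monthly debts = (135 + 405 + 75 + 755 + 675) = 2,045. DTI = 2,045/5,450 = 37.5% ≤ 40%
LTV = 99,000/169,500 = 58.4% ≤ 80%
Credit 831 → row 740+; LTV 58.4% → column ≤60%. Grid cell → 5.375%.

5.375%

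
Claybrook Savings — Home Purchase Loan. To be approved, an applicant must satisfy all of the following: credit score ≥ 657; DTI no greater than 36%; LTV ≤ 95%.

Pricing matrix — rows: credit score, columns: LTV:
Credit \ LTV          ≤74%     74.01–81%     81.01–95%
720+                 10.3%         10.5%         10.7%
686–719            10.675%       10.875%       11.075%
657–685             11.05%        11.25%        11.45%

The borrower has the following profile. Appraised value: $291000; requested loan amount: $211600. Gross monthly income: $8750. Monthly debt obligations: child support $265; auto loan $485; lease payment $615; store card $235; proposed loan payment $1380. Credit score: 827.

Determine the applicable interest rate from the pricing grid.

10.3%

Credit score 827 ≥ 657; Total monthly debts = (265 + 485 + 615 + 235 + 1,380) = 2,980. DTI: 2,980 ÷ 8,750 = 34.1%, within the 36% cap
LTV: 211,600 ÷ 291,000 = 72.7%, within 95% cap
Row: 827 falls in 720+. Column: 72.7% falls in ≤74%. Rate = 10.3%.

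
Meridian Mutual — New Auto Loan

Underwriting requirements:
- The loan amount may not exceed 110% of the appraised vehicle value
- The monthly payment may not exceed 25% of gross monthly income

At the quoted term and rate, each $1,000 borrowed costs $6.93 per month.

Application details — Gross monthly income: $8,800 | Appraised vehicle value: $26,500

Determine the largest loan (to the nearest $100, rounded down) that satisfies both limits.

$29,100

Payment cap: 25% × $8,800 = $2,200/month.
At $6.93 per $1,000, that supports 2,200/6.93 × 1,000 ≈ $317,460 → $317,400.
LTV cap: 110% × $26,500 = $29,150 → $29,100.
Binding constraint: loan-to-value.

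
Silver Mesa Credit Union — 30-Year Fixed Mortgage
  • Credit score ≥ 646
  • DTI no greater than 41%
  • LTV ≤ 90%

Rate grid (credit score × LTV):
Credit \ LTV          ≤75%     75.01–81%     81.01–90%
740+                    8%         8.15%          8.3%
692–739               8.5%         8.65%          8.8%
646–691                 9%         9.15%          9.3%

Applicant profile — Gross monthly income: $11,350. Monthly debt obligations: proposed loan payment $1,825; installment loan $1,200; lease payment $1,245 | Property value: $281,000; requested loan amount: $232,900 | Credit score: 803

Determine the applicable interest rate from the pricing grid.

8.3%

Credit score 803 ≥ 646; Total monthly debts = (1,825 + 1,200 + 1,245) = 4,270. DTI: 4,270 ÷ 11,350 = 37.6%, within the 41% cap
LTV = 232,900/281,000 = 82.9% ≤ 90%
Credit 803 → row 740+; LTV 82.9% → column 81.01–90%. Grid cell → 8.3%.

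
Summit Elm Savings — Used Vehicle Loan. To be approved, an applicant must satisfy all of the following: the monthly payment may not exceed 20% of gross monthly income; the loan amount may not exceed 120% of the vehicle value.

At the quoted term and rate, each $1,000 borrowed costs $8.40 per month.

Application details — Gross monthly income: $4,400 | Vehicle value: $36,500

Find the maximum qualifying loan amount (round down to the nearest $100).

$43,800

Payment cap: 20% × $4,400 = $880/month.
At $8.40 per $1,000, that supports 880/8.40 × 1,000 ≈ $104,761 → $104,700.
LTV cap: 120% × $36,500 = $43,800 → $43,800.
Binding constraint: loan-to-value.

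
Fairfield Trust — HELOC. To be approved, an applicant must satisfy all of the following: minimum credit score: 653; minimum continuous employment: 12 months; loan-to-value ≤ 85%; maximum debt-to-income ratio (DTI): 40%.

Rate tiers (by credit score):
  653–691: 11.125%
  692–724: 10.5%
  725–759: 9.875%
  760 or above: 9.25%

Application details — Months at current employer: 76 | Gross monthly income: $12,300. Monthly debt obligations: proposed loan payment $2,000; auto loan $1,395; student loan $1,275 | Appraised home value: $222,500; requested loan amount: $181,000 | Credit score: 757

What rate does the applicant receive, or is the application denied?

Approved at 9.875%

Credit score 757 ≥ 653 (meets minimum)
Employment 76 ≥ 12 months
LTV: 181,000 ÷ 222,500 = 81.3%, within 85% cap
Total monthly debts = (2,000 + 1,395 + 1,275) = 4,670. DTI = 4,670/12,300 = 38% ≤ 40%
All requirements met. Score 757 falls in the 725–759 tier → 9.875%.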